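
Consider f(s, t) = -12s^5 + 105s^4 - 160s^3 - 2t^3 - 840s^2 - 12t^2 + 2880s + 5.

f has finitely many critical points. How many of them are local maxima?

f separates as a function of s plus a function of t, so ∇f=0 decouples.
∂f/∂s = -60(s - 4)(s - 3)(s - 2)(s + 2) = 0 at s ∈ {-2, 2, 3, 4}; ∂f/∂t = -6t(t + 4) = 0 at t ∈ {-4, 0}.
The Hessian is diagonal: diag(f_ss, f_tt). Second derivatives: f_ss(-2)=7200, f_ss(2)=-480, f_ss(3)=300, f_ss(4)=-720; f_tt(-4)=24, f_tt(0)=-24.
Local maxima occur where both diagonal entries negative: (2, 0), (4, 0). Count: 2.

2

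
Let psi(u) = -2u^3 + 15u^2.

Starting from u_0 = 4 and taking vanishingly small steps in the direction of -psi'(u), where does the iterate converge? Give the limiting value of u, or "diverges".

psi'(u) = -6u(u - 5), so psi'(4) = 24.
Gradient descent moves in the -psi' direction, i.e. u is decreasing.
The nearest critical point in that direction is u = 0, where psi'' = 30 > 0 (a local minimum). The iterate converges there.

0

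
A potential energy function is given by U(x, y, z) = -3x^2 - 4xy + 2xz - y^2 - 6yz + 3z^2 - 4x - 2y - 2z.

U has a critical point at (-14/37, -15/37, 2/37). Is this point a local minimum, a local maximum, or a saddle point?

The Hessian is constant: H = [[-6, -4, 2], [-4, -2, -6], [2, -6, 6]].
Leading principal minors: Δ₁ = -6, Δ₂ = -4, Δ₃ = 296.
The minors fit neither the all-positive nor the alternating-sign pattern, so H is indefinite: a saddle point.

saddle point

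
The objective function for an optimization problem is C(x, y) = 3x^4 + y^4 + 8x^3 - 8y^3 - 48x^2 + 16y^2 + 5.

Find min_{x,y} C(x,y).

C(x,y) separates as P(x) + Q(y) + 5, so its minimum is min P + min Q + 5.
P'(x) = 12x(x - 2)(x + 4) vanishes at x ∈ {-4, 0, 2}; Q'(y) = 4y(y - 4)(y - 2) vanishes at y ∈ {0, 2, 4}.
Local minima of P (where P''>0): P(-4)=-512, P(2)=-80. Local minima of Q: Q(0)=0, Q(4)=0.
So the global minimum of C is P(-4) + Q(0) + 5 = -512 + 0 + 5 = -507, attained at (-4, 0).

-507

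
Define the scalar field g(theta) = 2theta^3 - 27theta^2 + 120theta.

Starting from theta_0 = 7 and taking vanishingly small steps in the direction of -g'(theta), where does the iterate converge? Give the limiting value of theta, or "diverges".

g'(theta) = 6(theta - 5)(theta - 4), so g'(7) = 36.
Gradient descent moves in the -g' direction, i.e. theta is decreasing.
The nearest critical point in that direction is theta = 5, where g'' = 6 > 0 (a local minimum). The iterate converges there.

5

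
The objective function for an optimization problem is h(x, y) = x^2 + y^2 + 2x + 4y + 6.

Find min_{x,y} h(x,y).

h(x,y) separates as P(x) + Q(y) + 6, so its minimum is min P + min Q + 6.
P'(x) = 2x + 2 vanishes at x ∈ {-1}; Q'(y) = 2y + 4 vanishes at y ∈ {-2}.
Local minima of P (where P''>0): P(-1)=-1. Local minima of Q: Q(-2)=-4.
So the global minimum of h is P(-1) + Q(-2) + 6 = -1 − 4 + 6 = 1, attained at (-1, -2).

1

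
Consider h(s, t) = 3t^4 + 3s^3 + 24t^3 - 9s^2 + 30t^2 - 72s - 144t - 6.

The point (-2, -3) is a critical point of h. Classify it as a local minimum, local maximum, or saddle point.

The mixed partial ∂²h/∂s∂t is 0, so the Hessian at any point is diag(h_ss, h_tt) = diag(18(s - 1), 12(3t^2 + 12t + 5)).
At (-2, -3): H = diag(-54, -48).
Both eigenvalues are negative, so H is negative definite: a local maximum.

local maximum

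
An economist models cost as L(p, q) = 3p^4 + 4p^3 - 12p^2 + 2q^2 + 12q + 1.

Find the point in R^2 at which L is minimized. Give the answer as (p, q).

(-2, -3)

L(p,q) separates as A(p) + B(q) + 1, so its minimum is min A + min B + 1.
A'(p) = 12p(p - 1)(p + 2) vanishes at p ∈ {-2, 0, 1}; B'(q) = 4q + 12 vanishes at q ∈ {-3}.
Local minima of A (where A''>0): A(-2)=-32, A(1)=-5. Local minima of B: B(-3)=-18.
So the global minimum of L is A(-2) + B(-3) + 1 = -32 − 18 + 1 = -49, attained at (-2, -3).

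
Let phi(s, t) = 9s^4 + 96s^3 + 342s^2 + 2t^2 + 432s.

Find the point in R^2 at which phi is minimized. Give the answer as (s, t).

phi(s,t) separates as P(s) + Q(t), so its minimum is min P + min Q.
P'(s) = 36(s + 1)(s + 3)(s + 4) vanishes at s ∈ {-4, -3, -1}; Q'(t) = 4t vanishes at t ∈ {0}.
Local minima of P (where P''>0): P(-4)=-96, P(-1)=-177. Local minima of Q: Q(0)=0.
So the global minimum of phi is P(-1) + Q(0) = -177 + 0 = -177, attained at (-1, 0).

(-1, 0)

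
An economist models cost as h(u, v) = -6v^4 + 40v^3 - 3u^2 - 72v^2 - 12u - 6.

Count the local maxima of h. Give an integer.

h separates as a function of u plus a function of v, so ∇h=0 decouples.
∂h/∂u = -6(u + 2) = 0 at u ∈ {-2}; ∂h/∂v = -24v(v - 3)(v - 2) = 0 at v ∈ {0, 2, 3}.
The Hessian is diagonal: diag(h_uu, h_vv). Second derivatives: h_uu(-2)=-6; h_vv(0)=-144, h_vv(2)=48, h_vv(3)=-72.
Local maxima occur where both diagonal entries negative: (-2, 0), (-2, 3). Count: 2.

2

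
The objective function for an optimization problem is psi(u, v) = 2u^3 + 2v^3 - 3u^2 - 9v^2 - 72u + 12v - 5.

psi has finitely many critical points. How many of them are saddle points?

psi separates as a function of u plus a function of v, so ∇psi=0 decouples.
∂psi/∂u = 6(u - 4)(u + 3) = 0 at u ∈ {-3, 4}; ∂psi/∂v = 6(v - 2)(v - 1) = 0 at v ∈ {1, 2}.
The Hessian is diagonal: diag(psi_uu, psi_vv). Second derivatives: psi_uu(-3)=-42, psi_uu(4)=42; psi_vv(1)=-6, psi_vv(2)=6.
Saddle points occur where the two diagonal entries have opposite signs: (-3, 2), (4, 1). Count: 2.

2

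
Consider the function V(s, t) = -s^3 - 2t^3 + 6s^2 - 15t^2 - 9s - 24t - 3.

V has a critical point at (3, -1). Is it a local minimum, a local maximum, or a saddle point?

local maximum

The mixed partial ∂²V/∂s∂t is 0, so the Hessian at any point is diag(V_ss, V_tt) = diag(6(-s + 2), -6(2t + 5)).
At (3, -1): H = diag(-6, -18).
Both eigenvalues are negative, so H is negative definite: a local maximum.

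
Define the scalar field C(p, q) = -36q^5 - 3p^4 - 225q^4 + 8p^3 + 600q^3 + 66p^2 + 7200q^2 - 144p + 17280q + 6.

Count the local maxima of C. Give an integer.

4

C separates as a function of p plus a function of q, so ∇C=0 decouples.
∂C/∂p = -12(p - 4)(p - 1)(p + 3) = 0 at p ∈ {-3, 1, 4}; ∂C/∂q = -180(q - 4)(q + 2)(q + 3)(q + 4) = 0 at q ∈ {-4, -3, -2, 4}.
The Hessian is diagonal: diag(C_pp, C_qq). Second derivatives: C_pp(-3)=-336, C_pp(1)=144, C_pp(4)=-252; C_qq(-4)=2880, C_qq(-3)=-1260, C_qq(-2)=2160, C_qq(4)=-60480.
Local maxima occur where both diagonal entries negative: (-3, -3), (-3, 4), (4, -3), (4, 4). Count: 4.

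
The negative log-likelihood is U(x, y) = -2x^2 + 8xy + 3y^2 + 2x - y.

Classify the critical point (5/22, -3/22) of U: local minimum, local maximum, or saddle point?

The Hessian of U is constant: H = [[-4, 8], [8, 6]].
det(H) = (-4)·6 − 8² = -88.
Since det(H) < 0, H is indefinite and the critical point is a saddle point.

saddle point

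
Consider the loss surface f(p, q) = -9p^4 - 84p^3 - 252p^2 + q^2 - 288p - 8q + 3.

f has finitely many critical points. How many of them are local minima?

1

f separates as a function of p plus a function of q, so ∇f=0 decouples.
∂f/∂p = -36(p + 1)(p + 2)(p + 4) = 0 at p ∈ {-4, -2, -1}; ∂f/∂q = 2(q - 4) = 0 at q ∈ {4}.
The Hessian is diagonal: diag(f_pp, f_qq). Second derivatives: f_pp(-4)=-216, f_pp(-2)=72, f_pp(-1)=-108; f_qq(4)=2.
Local minima occur where both diagonal entries positive: (-2, 4). Count: 1.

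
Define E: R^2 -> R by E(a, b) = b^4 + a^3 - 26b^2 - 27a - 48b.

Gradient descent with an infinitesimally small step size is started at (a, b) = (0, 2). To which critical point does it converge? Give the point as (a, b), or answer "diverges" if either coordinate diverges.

(3, 4)

E is separable, so gradient descent decouples: a follows -∂E/∂a, b follows -∂E/∂b.
∂E/∂a = 3(a - 3)(a + 3); at a=0 this is -27, so a increases.
∂E/∂b = 4(b - 4)(b + 1)(b + 3); at b=2 this is -120, so b increases.
a converges to its nearest critical value 3 (a local min of the a-part); b converges to 4. The iterate converges to (3, 4).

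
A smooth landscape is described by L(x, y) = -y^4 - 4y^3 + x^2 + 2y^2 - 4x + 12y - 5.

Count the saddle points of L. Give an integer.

2

L separates as a function of x plus a function of y, so ∇L=0 decouples.
∂L/∂x = 2(x - 2) = 0 at x ∈ {2}; ∂L/∂y = -4(y - 1)(y + 1)(y + 3) = 0 at y ∈ {-3, -1, 1}.
The Hessian is diagonal: diag(L_xx, L_yy). Second derivatives: L_xx(2)=2; L_yy(-3)=-32, L_yy(-1)=16, L_yy(1)=-32.
Saddle points occur where the two diagonal entries have opposite signs: (2, -3), (2, 1). Count: 2.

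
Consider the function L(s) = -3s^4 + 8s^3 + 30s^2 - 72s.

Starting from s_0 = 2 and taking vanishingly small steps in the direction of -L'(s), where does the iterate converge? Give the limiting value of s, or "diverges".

L'(s) = -12(s - 3)(s - 1)(s + 2), so L'(2) = 48.
Gradient descent moves in the -L' direction, i.e. s is decreasing.
The nearest critical point in that direction is s = 1, where L'' = 72 > 0 (a local minimum). The iterate converges there.

1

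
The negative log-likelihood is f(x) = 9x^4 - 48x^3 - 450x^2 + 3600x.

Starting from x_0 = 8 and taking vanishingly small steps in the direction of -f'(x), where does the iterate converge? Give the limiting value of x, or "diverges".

f'(x) = 36(x - 5)(x - 4)(x + 5), so f'(8) = 5616.
Gradient descent moves in the -f' direction, i.e. x is decreasing.
The nearest critical point in that direction is x = 5, where f'' = 360 > 0 (a local minimum). The iterate converges there.

5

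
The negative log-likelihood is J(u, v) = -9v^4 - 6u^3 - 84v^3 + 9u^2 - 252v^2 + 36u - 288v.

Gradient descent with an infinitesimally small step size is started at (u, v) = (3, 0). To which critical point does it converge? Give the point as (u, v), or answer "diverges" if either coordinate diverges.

diverges

J is separable, so gradient descent decouples: u follows -∂J/∂u, v follows -∂J/∂v.
∂J/∂u = -18(u - 2)(u + 1); at u=3 this is -72, so u increases.
∂J/∂v = -36(v + 1)(v + 2)(v + 4); at v=0 this is -288, so v increases.
The u-coordinate has no critical point in that direction and runs off to infinity.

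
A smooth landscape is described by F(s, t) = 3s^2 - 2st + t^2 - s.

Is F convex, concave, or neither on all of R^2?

F is quadratic, so its Hessian is the constant matrix H = [[6, -2], [-2, 2]].
det(H) = 8, tr(H) = 8.
det(H) > 0 and tr(H) > 0, so H is positive definite everywhere: convex.

convex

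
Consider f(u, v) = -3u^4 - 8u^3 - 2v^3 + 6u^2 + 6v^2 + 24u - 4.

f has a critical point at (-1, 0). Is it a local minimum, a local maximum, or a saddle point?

The mixed partial ∂²f/∂u∂v is 0, so the Hessian at any point is diag(f_uu, f_vv) = diag(12(-3u^2 - 4u + 1), 12(-v + 1)).
At (-1, 0): H = diag(24, 12).
Both eigenvalues are positive, so H is positive definite: a local minimum.

local minimum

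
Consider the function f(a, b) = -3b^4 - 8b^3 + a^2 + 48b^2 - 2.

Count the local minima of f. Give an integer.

1

f separates as a function of a plus a function of b, so ∇f=0 decouples.
∂f/∂a = 2a = 0 at a ∈ {0}; ∂f/∂b = -12b(b - 2)(b + 4) = 0 at b ∈ {-4, 0, 2}.
The Hessian is diagonal: diag(f_aa, f_bb). Second derivatives: f_aa(0)=2; f_bb(-4)=-288, f_bb(0)=96, f_bb(2)=-144.
Local minima occur where both diagonal entries positive: (0, 0). Count: 1.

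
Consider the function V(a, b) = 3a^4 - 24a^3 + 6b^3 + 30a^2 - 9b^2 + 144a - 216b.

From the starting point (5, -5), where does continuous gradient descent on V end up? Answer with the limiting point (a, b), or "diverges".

V is separable, so gradient descent decouples: a follows -∂V/∂a, b follows -∂V/∂b.
∂V/∂a = 12(a - 4)(a - 3)(a + 1); at a=5 this is 144, so a decreases.
∂V/∂b = 18(b - 4)(b + 3); at b=-5 this is 324, so b decreases.
The b-coordinate has no critical point in that direction and runs off to infinity.

diverges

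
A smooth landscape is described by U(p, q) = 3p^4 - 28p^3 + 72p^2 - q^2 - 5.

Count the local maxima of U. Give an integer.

U separates as a function of p plus a function of q, so ∇U=0 decouples.
∂U/∂p = 12p(p - 4)(p - 3) = 0 at p ∈ {0, 3, 4}; ∂U/∂q = -2q = 0 at q ∈ {0}.
The Hessian is diagonal: diag(U_pp, U_qq). Second derivatives: U_pp(0)=144, U_pp(3)=-36, U_pp(4)=48; U_qq(0)=-2.
Local maxima occur where both diagonal entries negative: (3, 0). Count: 1.

1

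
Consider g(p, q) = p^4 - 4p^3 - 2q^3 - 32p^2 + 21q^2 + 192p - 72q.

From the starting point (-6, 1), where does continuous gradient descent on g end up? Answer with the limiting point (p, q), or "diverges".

g is separable, so gradient descent decouples: p follows -∂g/∂p, q follows -∂g/∂q.
∂g/∂p = 4(p - 4)(p - 3)(p + 4); at p=-6 this is -720, so p increases.
∂g/∂q = -6(q - 4)(q - 3); at q=1 this is -36, so q increases.
p converges to its nearest critical value -4 (a local min of the p-part); q converges to 3. The iterate converges to (-4, 3).

(-4, 3)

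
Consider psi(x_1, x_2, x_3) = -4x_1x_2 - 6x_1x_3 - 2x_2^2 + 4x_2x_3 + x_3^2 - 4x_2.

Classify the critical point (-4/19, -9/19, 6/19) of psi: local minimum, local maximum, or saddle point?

saddle point

The Hessian is constant: H = [[0, -4, -6], [-4, -4, 4], [-6, 4, 2]].
Leading principal minors: Δ₁ = 0, Δ₂ = -16, Δ₃ = 304.
The minors fit neither the all-positive nor the alternating-sign pattern, so H is indefinite: a saddle point.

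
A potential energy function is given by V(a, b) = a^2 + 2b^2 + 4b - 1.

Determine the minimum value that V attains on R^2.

V(a,b) separates as P(a) + Q(b) − 1, so its minimum is min P + min Q − 1.
P'(a) = 2a vanishes at a ∈ {0}; Q'(b) = 4b + 4 vanishes at b ∈ {-1}.
Local minima of P (where P''>0): P(0)=0. Local minima of Q: Q(-1)=-2.
So the global minimum of V is P(0) + Q(-1) − 1 = 0 − 2 − 1 = -3, attained at (0, -1).

-3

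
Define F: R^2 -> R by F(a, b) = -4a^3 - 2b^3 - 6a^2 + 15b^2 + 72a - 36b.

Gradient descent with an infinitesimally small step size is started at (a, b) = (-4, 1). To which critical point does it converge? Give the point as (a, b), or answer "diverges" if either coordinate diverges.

F is separable, so gradient descent decouples: a follows -∂F/∂a, b follows -∂F/∂b.
∂F/∂a = -12(a - 2)(a + 3); at a=-4 this is -72, so a increases.
∂F/∂b = -6(b - 3)(b - 2); at b=1 this is -12, so b increases.
a converges to its nearest critical value -3 (a local min of the a-part); b converges to 2. The iterate converges to (-3, 2).

(-3, 2)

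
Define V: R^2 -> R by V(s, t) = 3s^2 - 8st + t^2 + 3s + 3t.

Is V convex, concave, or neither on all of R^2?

neither

V is quadratic, so its Hessian is the constant matrix H = [[6, -8], [-8, 2]].
det(H) = -52, tr(H) = 8.
det(H) < 0, so H is indefinite: neither convex nor concave.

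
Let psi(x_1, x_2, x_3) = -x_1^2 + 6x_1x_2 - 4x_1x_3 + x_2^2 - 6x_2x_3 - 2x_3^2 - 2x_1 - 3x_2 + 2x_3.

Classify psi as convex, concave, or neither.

psi is quadratic, so its Hessian is the constant matrix H = [[-2, 6, -4], [6, 2, -6], [-4, -6, -4]].
Leading principal minors: -2, -40, 488.
Neither pattern holds ⇒ H is indefinite ⇒ neither convex nor concave.

neither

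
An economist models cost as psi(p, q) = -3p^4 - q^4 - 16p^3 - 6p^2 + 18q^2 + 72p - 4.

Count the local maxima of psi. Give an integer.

psi separates as a function of p plus a function of q, so ∇psi=0 decouples.
∂psi/∂p = -12(p - 1)(p + 2)(p + 3) = 0 at p ∈ {-3, -2, 1}; ∂psi/∂q = -4q(q - 3)(q + 3) = 0 at q ∈ {-3, 0, 3}.
The Hessian is diagonal: diag(psi_pp, psi_qq). Second derivatives: psi_pp(-3)=-48, psi_pp(-2)=36, psi_pp(1)=-144; psi_qq(-3)=-72, psi_qq(0)=36, psi_qq(3)=-72.
Local maxima occur where both diagonal entries negative: (-3, -3), (-3, 3), (1, -3), (1, 3). Count: 4.

4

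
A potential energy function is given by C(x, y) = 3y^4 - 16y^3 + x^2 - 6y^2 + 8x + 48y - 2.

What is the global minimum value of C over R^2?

C(x,y) separates as P(x) + Q(y) − 2, so its minimum is min P + min Q − 2.
P'(x) = 2x + 8 vanishes at x ∈ {-4}; Q'(y) = 12(y - 4)(y - 1)(y + 1) vanishes at y ∈ {-1, 1, 4}.
Local minima of P (where P''>0): P(-4)=-16. Local minima of Q: Q(-1)=-35, Q(4)=-160.
So the global minimum of C is P(-4) + Q(4) − 2 = -16 − 160 − 2 = -178, attained at (-4, 4).

-178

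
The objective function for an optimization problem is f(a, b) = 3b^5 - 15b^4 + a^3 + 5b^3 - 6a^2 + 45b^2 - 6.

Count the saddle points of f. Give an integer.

4

f separates as a function of a plus a function of b, so ∇f=0 decouples.
∂f/∂a = 3a(a - 4) = 0 at a ∈ {0, 4}; ∂f/∂b = 15b(b - 3)(b - 2)(b + 1) = 0 at b ∈ {-1, 0, 2, 3}.
The Hessian is diagonal: diag(f_aa, f_bb). Second derivatives: f_aa(0)=-12, f_aa(4)=12; f_bb(-1)=-180, f_bb(0)=90, f_bb(2)=-90, f_bb(3)=180.
Saddle points occur where the two diagonal entries have opposite signs: (0, 0), (0, 3), (4, -1), (4, 2). Count: 4.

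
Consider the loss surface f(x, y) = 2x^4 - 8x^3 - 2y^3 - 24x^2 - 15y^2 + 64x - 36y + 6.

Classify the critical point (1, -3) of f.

The mixed partial ∂²f/∂x∂y is 0, so the Hessian at any point is diag(f_xx, f_yy) = diag(24(x^2 - 2x - 2), -6(2y + 5)).
At (1, -3): H = diag(-72, 6).
The eigenvalues have opposite signs, so H is indefinite: a saddle point.

saddle point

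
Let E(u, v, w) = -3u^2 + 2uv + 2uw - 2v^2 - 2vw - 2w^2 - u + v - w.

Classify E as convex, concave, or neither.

concave

E is quadratic, so its Hessian is the constant matrix H = [[-6, 2, 2], [2, -4, -2], [2, -2, -4]].
Leading principal minors: -6, 20, -56.
Signs alternate −, +, − ⇒ H ≺ 0 ⇒ concave.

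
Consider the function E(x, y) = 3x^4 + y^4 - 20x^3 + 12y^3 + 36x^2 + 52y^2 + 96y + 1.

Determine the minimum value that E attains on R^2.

-63

E(x,y) separates as P(x) + Q(y) + 1, so its minimum is min P + min Q + 1.
P'(x) = 12x(x - 3)(x - 2) vanishes at x ∈ {0, 2, 3}; Q'(y) = 4(y + 2)(y + 3)(y + 4) vanishes at y ∈ {-4, -3, -2}.
Local minima of P (where P''>0): P(0)=0, P(3)=27. Local minima of Q: Q(-4)=-64, Q(-2)=-64.
So the global minimum of E is P(0) + Q(-4) + 1 = 0 − 64 + 1 = -63, attained at (0, -4).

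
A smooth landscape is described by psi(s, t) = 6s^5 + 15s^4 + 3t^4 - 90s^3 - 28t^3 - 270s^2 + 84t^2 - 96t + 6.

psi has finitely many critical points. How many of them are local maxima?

2

psi separates as a function of s plus a function of t, so ∇psi=0 decouples.
∂psi/∂s = 30s(s - 3)(s + 2)(s + 3) = 0 at s ∈ {-3, -2, 0, 3}; ∂psi/∂t = 12(t - 4)(t - 2)(t - 1) = 0 at t ∈ {1, 2, 4}.
The Hessian is diagonal: diag(psi_ss, psi_tt). Second derivatives: psi_ss(-3)=-540, psi_ss(-2)=300, psi_ss(0)=-540, psi_ss(3)=2700; psi_tt(1)=36, psi_tt(2)=-24, psi_tt(4)=72.
Local maxima occur where both diagonal entries negative: (-3, 2), (0, 2). Count: 2.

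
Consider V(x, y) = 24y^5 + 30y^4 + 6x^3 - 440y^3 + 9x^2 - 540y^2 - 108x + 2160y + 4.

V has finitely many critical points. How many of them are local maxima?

2

V separates as a function of x plus a function of y, so ∇V=0 decouples.
∂V/∂x = 18(x - 2)(x + 3) = 0 at x ∈ {-3, 2}; ∂V/∂y = 120(y - 3)(y - 1)(y + 2)(y + 3) = 0 at y ∈ {-3, -2, 1, 3}.
The Hessian is diagonal: diag(V_xx, V_yy). Second derivatives: V_xx(-3)=-90, V_xx(2)=90; V_yy(-3)=-2880, V_yy(-2)=1800, V_yy(1)=-2880, V_yy(3)=7200.
Local maxima occur where both diagonal entries negative: (-3, -3), (-3, 1). Count: 2.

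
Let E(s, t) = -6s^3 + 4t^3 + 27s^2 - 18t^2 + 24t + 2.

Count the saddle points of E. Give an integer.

E separates as a function of s plus a function of t, so ∇E=0 decouples.
∂E/∂s = -18s(s - 3) = 0 at s ∈ {0, 3}; ∂E/∂t = 12(t - 2)(t - 1) = 0 at t ∈ {1, 2}.
The Hessian is diagonal: diag(E_ss, E_tt). Second derivatives: E_ss(0)=54, E_ss(3)=-54; E_tt(1)=-12, E_tt(2)=12.
Saddle points occur where the two diagonal entries have opposite signs: (0, 1), (3, 2). Count: 2.

2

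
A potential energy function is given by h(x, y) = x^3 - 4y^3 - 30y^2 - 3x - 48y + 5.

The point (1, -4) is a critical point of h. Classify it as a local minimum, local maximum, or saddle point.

local minimum

The mixed partial ∂²h/∂x∂y is 0, so the Hessian at any point is diag(h_xx, h_yy) = diag(6x, -12(2y + 5)).
At (1, -4): H = diag(6, 36).
Both eigenvalues are positive, so H is positive definite: a local minimum.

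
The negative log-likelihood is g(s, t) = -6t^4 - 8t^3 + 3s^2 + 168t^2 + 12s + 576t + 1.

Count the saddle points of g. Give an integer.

2

g separates as a function of s plus a function of t, so ∇g=0 decouples.
∂g/∂s = 6(s + 2) = 0 at s ∈ {-2}; ∂g/∂t = -24(t - 4)(t + 2)(t + 3) = 0 at t ∈ {-3, -2, 4}.
The Hessian is diagonal: diag(g_ss, g_tt). Second derivatives: g_ss(-2)=6; g_tt(-3)=-168, g_tt(-2)=144, g_tt(4)=-1008.
Saddle points occur where the two diagonal entries have opposite signs: (-2, -3), (-2, 4). Count: 2.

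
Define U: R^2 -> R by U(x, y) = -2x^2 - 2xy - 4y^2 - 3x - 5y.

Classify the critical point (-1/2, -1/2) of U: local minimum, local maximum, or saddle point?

The Hessian of U is constant: H = [[-4, -2], [-2, -8]].
det(H) = (-4)·(-8) − (-2)² = 28.
det(H) > 0 and tr(H) = -12 < 0, so H is negative definite and the point is a local maximum.

local maximum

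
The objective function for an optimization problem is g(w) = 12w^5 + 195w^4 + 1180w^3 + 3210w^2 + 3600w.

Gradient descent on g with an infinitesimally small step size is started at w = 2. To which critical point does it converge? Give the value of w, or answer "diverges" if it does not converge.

g'(w) = 60(w + 1)(w + 3)(w + 4)(w + 5), so g'(2) = 37800.
Gradient descent moves in the -g' direction, i.e. w is decreasing.
The nearest critical point in that direction is w = -1, where g'' = 1440 > 0 (a local minimum). The iterate converges there.

-1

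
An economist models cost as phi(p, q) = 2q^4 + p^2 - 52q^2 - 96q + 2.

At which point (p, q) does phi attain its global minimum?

(0, 4)

phi(p,q) separates as A(p) + B(q) + 2, so its minimum is min A + min B + 2.
A'(p) = 2p vanishes at p ∈ {0}; B'(q) = 8(q - 4)(q + 1)(q + 3) vanishes at q ∈ {-3, -1, 4}.
Local minima of A (where A''>0): A(0)=0. Local minima of B: B(-3)=-18, B(4)=-704.
So the global minimum of phi is A(0) + B(4) + 2 = 0 − 704 + 2 = -702, attained at (0, 4).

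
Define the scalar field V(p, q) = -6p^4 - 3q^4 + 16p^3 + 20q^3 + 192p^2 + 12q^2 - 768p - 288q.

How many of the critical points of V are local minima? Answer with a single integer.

V separates as a function of p plus a function of q, so ∇V=0 decouples.
∂V/∂p = -24(p - 4)(p - 2)(p + 4) = 0 at p ∈ {-4, 2, 4}; ∂V/∂q = -12(q - 4)(q - 3)(q + 2) = 0 at q ∈ {-2, 3, 4}.
The Hessian is diagonal: diag(V_pp, V_qq). Second derivatives: V_pp(-4)=-1152, V_pp(2)=288, V_pp(4)=-384; V_qq(-2)=-360, V_qq(3)=60, V_qq(4)=-72.
Local minima occur where both diagonal entries positive: (2, 3). Count: 1.

1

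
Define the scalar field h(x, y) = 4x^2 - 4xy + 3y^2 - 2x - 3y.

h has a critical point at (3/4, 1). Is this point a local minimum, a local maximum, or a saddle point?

local minimum

The Hessian of h is constant: H = [[8, -4], [-4, 6]].
det(H) = 8·6 − (-4)² = 32.
det(H) > 0 and tr(H) = 14 > 0, so H is positive definite and the point is a local minimum.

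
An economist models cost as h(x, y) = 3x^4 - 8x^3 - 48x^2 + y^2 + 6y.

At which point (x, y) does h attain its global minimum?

(4, -3)

h(x,y) separates as P(x) + Q(y), so its minimum is min P + min Q.
P'(x) = 12x(x - 4)(x + 2) vanishes at x ∈ {-2, 0, 4}; Q'(y) = 2y + 6 vanishes at y ∈ {-3}.
Local minima of P (where P''>0): P(-2)=-80, P(4)=-512. Local minima of Q: Q(-3)=-9.
So the global minimum of h is P(4) + Q(-3) = -512 − 9 = -521, attained at (4, -3).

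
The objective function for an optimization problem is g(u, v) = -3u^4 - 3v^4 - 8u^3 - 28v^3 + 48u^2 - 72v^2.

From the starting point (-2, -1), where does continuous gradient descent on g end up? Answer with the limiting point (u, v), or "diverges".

(0, -3)

g is separable, so gradient descent decouples: u follows -∂g/∂u, v follows -∂g/∂v.
∂g/∂u = -12u(u - 2)(u + 4); at u=-2 this is -192, so u increases.
∂g/∂v = -12v(v + 3)(v + 4); at v=-1 this is 72, so v decreases.
u converges to its nearest critical value 0 (a local min of the u-part); v converges to -3. The iterate converges to (0, -3).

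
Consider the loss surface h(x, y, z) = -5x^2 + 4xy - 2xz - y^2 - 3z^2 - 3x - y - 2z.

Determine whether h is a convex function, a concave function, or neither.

concave

h is quadratic, so its Hessian is the constant matrix H = [[-10, 4, -2], [4, -2, 0], [-2, 0, -6]].
Leading principal minors: -10, 4, -16.
Signs alternate −, +, − ⇒ H ≺ 0 ⇒ concave.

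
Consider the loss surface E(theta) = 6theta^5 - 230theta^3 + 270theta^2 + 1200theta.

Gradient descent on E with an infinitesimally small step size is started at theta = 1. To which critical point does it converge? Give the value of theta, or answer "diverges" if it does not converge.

E'(theta) = 30(theta - 4)(theta - 2)(theta + 1)(theta + 5), so E'(1) = 1080.
Gradient descent moves in the -E' direction, i.e. theta is decreasing.
The nearest critical point in that direction is theta = -1, where E'' = 1800 > 0 (a local minimum). The iterate converges there.

-1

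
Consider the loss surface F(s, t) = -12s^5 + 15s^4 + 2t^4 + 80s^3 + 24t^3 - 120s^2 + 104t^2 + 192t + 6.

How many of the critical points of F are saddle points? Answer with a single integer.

6

F separates as a function of s plus a function of t, so ∇F=0 decouples.
∂F/∂s = -60s(s - 2)(s - 1)(s + 2) = 0 at s ∈ {-2, 0, 1, 2}; ∂F/∂t = 8(t + 2)(t + 3)(t + 4) = 0 at t ∈ {-4, -3, -2}.
The Hessian is diagonal: diag(F_ss, F_tt). Second derivatives: F_ss(-2)=1440, F_ss(0)=-240, F_ss(1)=180, F_ss(2)=-480; F_tt(-4)=16, F_tt(-3)=-8, F_tt(-2)=16.
Saddle points occur where the two diagonal entries have opposite signs: (-2, -3), (0, -4), (0, -2), (1, -3), (2, -4), (2, -2). Count: 6.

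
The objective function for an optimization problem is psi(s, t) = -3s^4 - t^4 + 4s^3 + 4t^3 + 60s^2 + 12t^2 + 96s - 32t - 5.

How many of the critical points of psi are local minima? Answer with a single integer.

1

psi separates as a function of s plus a function of t, so ∇psi=0 decouples.
∂psi/∂s = -12(s - 4)(s + 1)(s + 2) = 0 at s ∈ {-2, -1, 4}; ∂psi/∂t = -4(t - 4)(t - 1)(t + 2) = 0 at t ∈ {-2, 1, 4}.
The Hessian is diagonal: diag(psi_ss, psi_tt). Second derivatives: psi_ss(-2)=-72, psi_ss(-1)=60, psi_ss(4)=-360; psi_tt(-2)=-72, psi_tt(1)=36, psi_tt(4)=-72.
Local minima occur where both diagonal entries positive: (-1, 1). Count: 1.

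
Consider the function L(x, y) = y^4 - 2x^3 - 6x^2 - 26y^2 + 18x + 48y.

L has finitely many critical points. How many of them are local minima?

L separates as a function of x plus a function of y, so ∇L=0 decouples.
∂L/∂x = -6(x - 1)(x + 3) = 0 at x ∈ {-3, 1}; ∂L/∂y = 4(y - 3)(y - 1)(y + 4) = 0 at y ∈ {-4, 1, 3}.
The Hessian is diagonal: diag(L_xx, L_yy). Second derivatives: L_xx(-3)=24, L_xx(1)=-24; L_yy(-4)=140, L_yy(1)=-40, L_yy(3)=56.
Local minima occur where both diagonal entries positive: (-3, -4), (-3, 3). Count: 2.

2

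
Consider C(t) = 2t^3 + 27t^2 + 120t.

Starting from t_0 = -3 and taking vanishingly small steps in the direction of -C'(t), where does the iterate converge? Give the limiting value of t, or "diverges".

C'(t) = 6(t + 4)(t + 5), so C'(-3) = 12.
Gradient descent moves in the -C' direction, i.e. t is decreasing.
The nearest critical point in that direction is t = -4, where C'' = 6 > 0 (a local minimum). The iterate converges there.

-4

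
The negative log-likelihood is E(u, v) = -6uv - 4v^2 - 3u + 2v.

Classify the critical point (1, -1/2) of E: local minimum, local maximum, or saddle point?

saddle point

The Hessian of E is constant: H = [[0, -6], [-6, -8]].
det(H) = 0·(-8) − (-6)² = -36.
Since det(H) < 0, H is indefinite and the critical point is a saddle point.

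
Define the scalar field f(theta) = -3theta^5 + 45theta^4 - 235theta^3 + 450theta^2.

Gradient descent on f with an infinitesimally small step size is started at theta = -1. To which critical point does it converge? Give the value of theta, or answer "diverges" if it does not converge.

0

f'(theta) = -15theta(theta - 5)(theta - 4)(theta - 3), so f'(-1) = -1800.
Gradient descent moves in the -f' direction, i.e. theta is increasing.
The nearest critical point in that direction is theta = 0, where f'' = 900 > 0 (a local minimum). The iterate converges there.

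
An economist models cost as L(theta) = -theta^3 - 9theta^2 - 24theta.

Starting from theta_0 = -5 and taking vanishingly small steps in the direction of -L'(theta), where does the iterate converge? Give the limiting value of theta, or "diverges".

L'(theta) = -3(theta + 2)(theta + 4), so L'(-5) = -9.
Gradient descent moves in the -L' direction, i.e. theta is increasing.
The nearest critical point in that direction is theta = -4, where L'' = 6 > 0 (a local minimum). The iterate converges there.

-4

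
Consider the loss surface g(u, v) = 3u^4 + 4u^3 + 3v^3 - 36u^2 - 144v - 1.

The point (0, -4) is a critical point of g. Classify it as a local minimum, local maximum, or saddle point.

local maximum

The mixed partial ∂²g/∂u∂v is 0, so the Hessian at any point is diag(g_uu, g_vv) = diag(12(3u^2 + 2u - 6), 18v).
At (0, -4): H = diag(-72, -72).
Both eigenvalues are negative, so H is negative definite: a local maximum.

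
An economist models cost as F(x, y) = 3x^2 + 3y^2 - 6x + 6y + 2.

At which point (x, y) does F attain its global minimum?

F(x,y) separates as P(x) + Q(y) + 2, so its minimum is min P + min Q + 2.
P'(x) = 6x - 6 vanishes at x ∈ {1}; Q'(y) = 6y + 6 vanishes at y ∈ {-1}.
Local minima of P (where P''>0): P(1)=-3. Local minima of Q: Q(-1)=-3.
So the global minimum of F is P(1) + Q(-1) + 2 = -3 − 3 + 2 = -4, attained at (1, -1).

(1, -1)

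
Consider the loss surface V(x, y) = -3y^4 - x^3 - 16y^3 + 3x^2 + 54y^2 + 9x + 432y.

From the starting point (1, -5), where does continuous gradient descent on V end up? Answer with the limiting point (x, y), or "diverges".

V is separable, so gradient descent decouples: x follows -∂V/∂x, y follows -∂V/∂y.
∂V/∂x = -3(x - 3)(x + 1); at x=1 this is 12, so x decreases.
∂V/∂y = -12(y - 3)(y + 3)(y + 4); at y=-5 this is 192, so y decreases.
The y-coordinate has no critical point in that direction and runs off to infinity.

diverges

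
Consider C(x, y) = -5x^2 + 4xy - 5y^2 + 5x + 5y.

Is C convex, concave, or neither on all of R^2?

C is quadratic, so its Hessian is the constant matrix H = [[-10, 4], [4, -10]].
det(H) = 84, tr(H) = -20.
det(H) > 0 and tr(H) < 0, so H is negative definite everywhere: concave.

concave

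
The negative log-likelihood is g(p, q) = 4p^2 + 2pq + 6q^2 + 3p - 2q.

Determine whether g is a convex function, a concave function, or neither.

g is quadratic, so its Hessian is the constant matrix H = [[8, 2], [2, 12]].
det(H) = 92, tr(H) = 20.
det(H) > 0 and tr(H) > 0, so H is positive definite everywhere: convex.

convex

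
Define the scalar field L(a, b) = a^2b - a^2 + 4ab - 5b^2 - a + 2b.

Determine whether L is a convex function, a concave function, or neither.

The term a^2b is cubic, so the Hessian is not constant.
∂²L/∂a² = 2b - 2, which takes both signs as b varies (negative for sufficiently negative b). A diagonal entry of the Hessian changing sign means the Hessian is neither positive- nor negative-semidefinite on all of R^2.

neither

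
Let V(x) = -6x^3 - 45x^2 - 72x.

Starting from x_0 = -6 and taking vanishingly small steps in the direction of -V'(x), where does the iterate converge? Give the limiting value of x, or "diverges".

V'(x) = -18(x + 1)(x + 4), so V'(-6) = -180.
Gradient descent moves in the -V' direction, i.e. x is increasing.
The nearest critical point in that direction is x = -4, where V'' = 54 > 0 (a local minimum). The iterate converges there.

-4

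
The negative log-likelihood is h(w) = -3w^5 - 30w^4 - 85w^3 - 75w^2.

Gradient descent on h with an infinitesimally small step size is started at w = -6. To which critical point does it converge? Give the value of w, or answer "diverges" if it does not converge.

-5

h'(w) = -15w(w + 1)(w + 2)(w + 5), so h'(-6) = -1800.
Gradient descent moves in the -h' direction, i.e. w is increasing.
The nearest critical point in that direction is w = -5, where h'' = 900 > 0 (a local minimum). The iterate converges there.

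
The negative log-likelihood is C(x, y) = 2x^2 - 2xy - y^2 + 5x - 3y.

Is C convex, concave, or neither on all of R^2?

neither

C is quadratic, so its Hessian is the constant matrix H = [[4, -2], [-2, -2]].
det(H) = -12, tr(H) = 2.
det(H) < 0, so H is indefinite: neither convex nor concave.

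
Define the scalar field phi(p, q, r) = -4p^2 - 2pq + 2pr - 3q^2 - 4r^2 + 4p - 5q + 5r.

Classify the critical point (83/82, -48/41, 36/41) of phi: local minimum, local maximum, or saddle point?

The Hessian is constant: H = [[-8, -2, 2], [-2, -6, 0], [2, 0, -8]].
Leading principal minors: Δ₁ = -8, Δ₂ = 44, Δ₃ = -328.
The minors alternate sign starting negative (−, +, −), so H is negative definite: a local maximum.

local maximum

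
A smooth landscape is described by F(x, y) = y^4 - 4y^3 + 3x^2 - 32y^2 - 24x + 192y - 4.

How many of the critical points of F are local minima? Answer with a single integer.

F separates as a function of x plus a function of y, so ∇F=0 decouples.
∂F/∂x = 6(x - 4) = 0 at x ∈ {4}; ∂F/∂y = 4(y - 4)(y - 3)(y + 4) = 0 at y ∈ {-4, 3, 4}.
The Hessian is diagonal: diag(F_xx, F_yy). Second derivatives: F_xx(4)=6; F_yy(-4)=224, F_yy(3)=-28, F_yy(4)=32.
Local minima occur where both diagonal entries positive: (4, -4), (4, 4). Count: 2.

2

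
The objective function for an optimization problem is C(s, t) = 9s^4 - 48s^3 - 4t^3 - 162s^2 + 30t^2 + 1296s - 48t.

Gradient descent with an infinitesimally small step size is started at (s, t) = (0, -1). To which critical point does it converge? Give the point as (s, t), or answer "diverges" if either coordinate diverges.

C is separable, so gradient descent decouples: s follows -∂C/∂s, t follows -∂C/∂t.
∂C/∂s = 36(s - 4)(s - 3)(s + 3); at s=0 this is 1296, so s decreases.
∂C/∂t = -12(t - 4)(t - 1); at t=-1 this is -120, so t increases.
s converges to its nearest critical value -3 (a local min of the s-part); t converges to 1. The iterate converges to (-3, 1).

(-3, 1)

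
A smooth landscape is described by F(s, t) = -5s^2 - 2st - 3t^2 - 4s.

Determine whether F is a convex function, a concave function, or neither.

F is quadratic, so its Hessian is the constant matrix H = [[-10, -2], [-2, -6]].
det(H) = 56, tr(H) = -16.
det(H) > 0 and tr(H) < 0, so H is negative definite everywhere: concave.

concave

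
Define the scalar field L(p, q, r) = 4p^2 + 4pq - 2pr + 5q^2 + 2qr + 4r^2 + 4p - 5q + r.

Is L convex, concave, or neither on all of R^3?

L is quadratic, so its Hessian is the constant matrix H = [[8, 4, -2], [4, 10, 2], [-2, 2, 8]].
Leading principal minors: 8, 64, 408.
All positive ⇒ H ≻ 0 ⇒ convex.

convex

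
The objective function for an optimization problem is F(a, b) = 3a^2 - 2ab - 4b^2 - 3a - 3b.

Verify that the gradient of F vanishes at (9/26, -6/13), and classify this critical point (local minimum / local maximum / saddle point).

saddle point

∇F = (6a - 2b - 3, -2a - 8b - 3); substituting (9/26, -6/13) gives ∇F = (0, 0), so (9/26, -6/13) is indeed a critical point.
The Hessian of F is constant: H = [[6, -2], [-2, -8]].
det(H) = 6·(-8) − (-2)² = -52.
Since det(H) < 0, H is indefinite and the critical point is a saddle point.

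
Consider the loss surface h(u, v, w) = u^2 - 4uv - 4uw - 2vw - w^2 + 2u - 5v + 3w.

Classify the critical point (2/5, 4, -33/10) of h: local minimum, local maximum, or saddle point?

saddle point

The Hessian is constant: H = [[2, -4, -4], [-4, 0, -2], [-4, -2, -2]].
Leading principal minors: Δ₁ = 2, Δ₂ = -16, Δ₃ = -40.
The minors fit neither the all-positive nor the alternating-sign pattern, so H is indefinite: a saddle point.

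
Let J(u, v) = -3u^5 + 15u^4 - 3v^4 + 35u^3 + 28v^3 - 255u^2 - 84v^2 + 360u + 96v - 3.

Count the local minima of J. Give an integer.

2

J separates as a function of u plus a function of v, so ∇J=0 decouples.
∂J/∂u = -15(u - 4)(u - 2)(u - 1)(u + 3) = 0 at u ∈ {-3, 1, 2, 4}; ∂J/∂v = -12(v - 4)(v - 2)(v - 1) = 0 at v ∈ {1, 2, 4}.
The Hessian is diagonal: diag(J_uu, J_vv). Second derivatives: J_uu(-3)=2100, J_uu(1)=-180, J_uu(2)=150, J_uu(4)=-630; J_vv(1)=-36, J_vv(2)=24, J_vv(4)=-72.
Local minima occur where both diagonal entries positive: (-3, 2), (2, 2). Count: 2.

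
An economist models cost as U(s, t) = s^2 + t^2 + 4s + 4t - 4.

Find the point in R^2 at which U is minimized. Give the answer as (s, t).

U(s,t) separates as P(s) + Q(t) − 4, so its minimum is min P + min Q − 4.
P'(s) = 2s + 4 vanishes at s ∈ {-2}; Q'(t) = 2(t + 2) vanishes at t ∈ {-2}.
Local minima of P (where P''>0): P(-2)=-4. Local minima of Q: Q(-2)=-4.
So the global minimum of U is P(-2) + Q(-2) − 4 = -4 − 4 − 4 = -12, attained at (-2, -2).

(-2, -2)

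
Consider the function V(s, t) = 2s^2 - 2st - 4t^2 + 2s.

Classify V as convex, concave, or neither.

V is quadratic, so its Hessian is the constant matrix H = [[4, -2], [-2, -8]].
det(H) = -36, tr(H) = -4.
det(H) < 0, so H is indefinite: neither convex nor concave.

neither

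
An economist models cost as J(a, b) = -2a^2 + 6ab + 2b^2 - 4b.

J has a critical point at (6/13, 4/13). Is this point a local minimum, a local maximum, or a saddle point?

The Hessian of J is constant: H = [[-4, 6], [6, 4]].
det(H) = (-4)·4 − 6² = -52.
Since det(H) < 0, H is indefinite and the critical point is a saddle point.

saddle point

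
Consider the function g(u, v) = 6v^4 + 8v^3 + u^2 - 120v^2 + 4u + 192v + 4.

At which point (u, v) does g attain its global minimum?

g(u,v) separates as P(u) + Q(v) + 4, so its minimum is min P + min Q + 4.
P'(u) = 2u + 4 vanishes at u ∈ {-2}; Q'(v) = 24(v - 2)(v - 1)(v + 4) vanishes at v ∈ {-4, 1, 2}.
Local minima of P (where P''>0): P(-2)=-4. Local minima of Q: Q(-4)=-1664, Q(2)=64.
So the global minimum of g is P(-2) + Q(-4) + 4 = -4 − 1664 + 4 = -1664, attained at (-2, -4).

(-2, -4)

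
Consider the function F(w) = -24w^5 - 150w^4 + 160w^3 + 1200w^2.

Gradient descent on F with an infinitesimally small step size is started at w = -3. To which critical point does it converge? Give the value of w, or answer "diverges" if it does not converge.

-5

F'(w) = -120w(w - 2)(w + 2)(w + 5), so F'(-3) = 3600.
Gradient descent moves in the -F' direction, i.e. w is decreasing.
The nearest critical point in that direction is w = -5, where F'' = 12600 > 0 (a local minimum). The iterate converges there.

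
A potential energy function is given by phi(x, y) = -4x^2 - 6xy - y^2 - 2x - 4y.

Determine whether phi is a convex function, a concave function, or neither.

phi is quadratic, so its Hessian is the constant matrix H = [[-8, -6], [-6, -2]].
det(H) = -20, tr(H) = -10.
det(H) < 0, so H is indefinite: neither convex nor concave.

neither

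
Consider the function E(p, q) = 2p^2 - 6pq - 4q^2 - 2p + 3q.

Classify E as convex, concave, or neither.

E is quadratic, so its Hessian is the constant matrix H = [[4, -6], [-6, -8]].
det(H) = -68, tr(H) = -4.
det(H) < 0, so H is indefinite: neither convex nor concave.

neither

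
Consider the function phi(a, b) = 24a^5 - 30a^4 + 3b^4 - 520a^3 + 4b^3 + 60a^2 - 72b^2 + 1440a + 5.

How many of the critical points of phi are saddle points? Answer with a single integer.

phi separates as a function of a plus a function of b, so ∇phi=0 decouples.
∂phi/∂a = 120(a - 4)(a - 1)(a + 1)(a + 3) = 0 at a ∈ {-3, -1, 1, 4}; ∂phi/∂b = 12b(b - 3)(b + 4) = 0 at b ∈ {-4, 0, 3}.
The Hessian is diagonal: diag(phi_aa, phi_bb). Second derivatives: phi_aa(-3)=-6720, phi_aa(-1)=2400, phi_aa(1)=-2880, phi_aa(4)=12600; phi_bb(-4)=336, phi_bb(0)=-144, phi_bb(3)=252.
Saddle points occur where the two diagonal entries have opposite signs: (-3, -4), (-3, 3), (-1, 0), (1, -4), (1, 3), (4, 0). Count: 6.

6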